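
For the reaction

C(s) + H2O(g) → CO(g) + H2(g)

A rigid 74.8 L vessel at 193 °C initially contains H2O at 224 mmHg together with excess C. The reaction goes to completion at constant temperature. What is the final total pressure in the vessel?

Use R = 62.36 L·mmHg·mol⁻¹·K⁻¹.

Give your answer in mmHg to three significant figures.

At constant T and V, P ∝ n(gas): 1 mol gas → 2 mol gas.
P_final = (2/1) × 224 = 448.0 mmHg

448 mmHg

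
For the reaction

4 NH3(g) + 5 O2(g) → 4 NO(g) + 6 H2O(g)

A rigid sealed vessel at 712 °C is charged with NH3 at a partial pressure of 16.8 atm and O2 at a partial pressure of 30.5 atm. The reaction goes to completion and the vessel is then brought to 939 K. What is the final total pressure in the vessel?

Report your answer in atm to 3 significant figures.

49.1 atm

Because the vessel is rigid and T is held at 712 °C, work the stoichiometry in partial pressures (P_i = n_iRT/V).
P(O2) required for 16.8 atm of NH3 = (5/4) × 16.8 = 21.00 atm; available 30.5 atm, so NH3 is limiting.
P(O2) remaining = 30.5 − (5/4) × 16.8 = 9.500 atm
P(gaseous products) = (4+6)/4 × 16.8 = 42.00 atm
P_total at 712 °C = 9.500 + 42.00 = 51.50 atm
Scaling to 939 K: P = 51.50 × 939/985.15 = 49.09 atm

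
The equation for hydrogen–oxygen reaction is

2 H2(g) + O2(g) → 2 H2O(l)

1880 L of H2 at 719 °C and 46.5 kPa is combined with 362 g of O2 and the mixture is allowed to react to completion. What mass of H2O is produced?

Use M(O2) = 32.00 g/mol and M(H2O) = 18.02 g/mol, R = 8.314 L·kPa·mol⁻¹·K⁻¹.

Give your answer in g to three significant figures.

191 g

n(H2) = PV/RT = (46.5 × 1880) / (8.314 × 992.15) = 10.60 mol
n(O2) = 362 / 32.00 = 11.31 mol
For 10.60 mol H2, stoichiometry requires (1/2) × 10.60 = 5.300 mol O2; 11.31 mol is available, so H2 is limiting.
n(H2O) = (2/2) × 10.60 = 10.60 mol
m(H2O) = 10.60 × 18.02 = 191.0 g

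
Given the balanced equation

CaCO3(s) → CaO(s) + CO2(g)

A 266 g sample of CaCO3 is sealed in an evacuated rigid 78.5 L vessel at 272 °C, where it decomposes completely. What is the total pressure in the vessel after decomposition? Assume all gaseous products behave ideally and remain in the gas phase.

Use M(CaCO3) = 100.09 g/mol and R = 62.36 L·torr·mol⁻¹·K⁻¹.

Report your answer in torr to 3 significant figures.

1150 torr

n(CaCO3) = 266 / 100.09 = 2.658 mol
n(gas produced) = (1/1) × 2.658 = 2.658 mol
P = nRT/V = 2.658 × 62.36 × 545.15 / 78.5 = 1151 torr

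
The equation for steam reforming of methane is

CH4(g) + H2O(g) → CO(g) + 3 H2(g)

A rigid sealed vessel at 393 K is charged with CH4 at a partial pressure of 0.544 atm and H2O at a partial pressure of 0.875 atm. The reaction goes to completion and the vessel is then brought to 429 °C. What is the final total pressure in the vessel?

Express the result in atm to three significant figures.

Because the vessel is rigid and T is held at 393 K, work the stoichiometry in partial pressures (P_i = n_iRT/V).
P(H2O) required for 0.544 atm of CH4 = (1/1) × 0.544 = 0.5440 atm; available 0.875 atm, so CH4 is limiting.
P(H2O) remaining = 0.875 − (1/1) × 0.544 = 0.3310 atm
P(gaseous products) = (1+3)/1 × 0.544 = 2.176 atm
P_total at 393 K = 0.3310 + 2.176 = 2.507 atm
Scaling to 429 °C: P = 2.507 × 702.15/393 = 4.479 atm

4.48 atm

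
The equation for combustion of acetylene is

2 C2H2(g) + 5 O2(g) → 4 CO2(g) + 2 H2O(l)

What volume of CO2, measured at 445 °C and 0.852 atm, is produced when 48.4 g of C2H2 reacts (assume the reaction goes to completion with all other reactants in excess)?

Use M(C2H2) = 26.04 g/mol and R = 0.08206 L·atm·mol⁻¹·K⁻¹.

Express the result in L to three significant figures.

n(C2H2) = 48.40 / 26.04 = 1.859 mol
n(CO2) = (4/2) × 1.859 = 3.718 mol
V = nRT/P = 3.718 × 0.08206 × 718.15 / 0.852 = 257.2 L

257 L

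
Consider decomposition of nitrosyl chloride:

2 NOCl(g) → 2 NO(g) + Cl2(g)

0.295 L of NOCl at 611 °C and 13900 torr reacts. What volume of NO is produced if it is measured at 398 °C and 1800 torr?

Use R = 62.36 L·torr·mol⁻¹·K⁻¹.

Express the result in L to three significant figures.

1.73 L

n(NOCl) = PV/RT = (13900 × 0.295) / (62.36 × 884.15) = 0.07437 mol
n(NO) = (2/2) × 0.07437 = 0.07437 mol
V = nRT/P = 0.07437 × 62.36 × 671.15 / 1800 = 1.729 L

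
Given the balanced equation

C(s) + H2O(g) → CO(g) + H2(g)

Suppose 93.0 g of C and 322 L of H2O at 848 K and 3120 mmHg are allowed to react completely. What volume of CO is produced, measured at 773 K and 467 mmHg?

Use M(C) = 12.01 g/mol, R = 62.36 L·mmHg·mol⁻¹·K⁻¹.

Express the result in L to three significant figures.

n(C) = 93.0 / 12.01 = 7.744 mol
n(H2O) = PV/RT = (3120 × 322) / (62.36 × 848) = 19.00 mol
For 7.744 mol C, stoichiometry requires (1/1) × 7.744 = 7.744 mol H2O; 19.00 mol is available, so C is limiting.
n(CO) = (1/1) × 7.744 = 7.744 mol
V(CO) = nRT/P = 7.744 × 62.36 × 773 / 467 = 799.3 L

799 L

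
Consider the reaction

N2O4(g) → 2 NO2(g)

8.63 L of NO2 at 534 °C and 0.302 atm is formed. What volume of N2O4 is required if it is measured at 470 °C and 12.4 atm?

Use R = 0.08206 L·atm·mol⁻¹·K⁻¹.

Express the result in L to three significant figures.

n(NO2) = PV/RT = (0.302 × 8.63) / (0.08206 × 807.15) = 0.03935 mol
n(N2O4) = (1/2) × 0.03935 = 0.01968 mol
V = nRT/P = 0.01968 × 0.08206 × 743.15 / 12.4 = 0.09679 L

0.0968 L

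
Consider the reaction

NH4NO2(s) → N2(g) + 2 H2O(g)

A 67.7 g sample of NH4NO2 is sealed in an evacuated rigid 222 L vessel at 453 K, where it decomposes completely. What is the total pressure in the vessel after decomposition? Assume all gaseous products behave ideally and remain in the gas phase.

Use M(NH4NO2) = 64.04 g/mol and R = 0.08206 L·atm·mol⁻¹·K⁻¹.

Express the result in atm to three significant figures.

0.531 atm

n(NH4NO2) = 67.7 / 64.04 = 1.057 mol
n(gas produced) = (3/1) × 1.057 = 3.171 mol
P = nRT/V = 3.171 × 0.08206 × 453 / 222 = 0.5310 atm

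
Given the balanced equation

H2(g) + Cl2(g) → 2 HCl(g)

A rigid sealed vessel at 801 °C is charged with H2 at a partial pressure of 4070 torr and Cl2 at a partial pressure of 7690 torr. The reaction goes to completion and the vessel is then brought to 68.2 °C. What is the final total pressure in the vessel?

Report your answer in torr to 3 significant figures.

Because the vessel is rigid and T is held at 801 °C, work the stoichiometry in partial pressures (P_i = n_iRT/V).
P(Cl2) required for 4070 torr of H2 = (1/1) × 4070 = 4070 torr; available 7690 torr, so H2 is limiting.
P(Cl2) remaining = 7690 − (1/1) × 4070 = 3620 torr
P(gaseous products) = (2)/1 × 4070 = 8140 torr
P_total at 801 °C = 3620 + 8140 = 11760 torr
Scaling to 68.2 °C: P = 11760 × 341.35/1074.15 = 3737 torr

3740 torr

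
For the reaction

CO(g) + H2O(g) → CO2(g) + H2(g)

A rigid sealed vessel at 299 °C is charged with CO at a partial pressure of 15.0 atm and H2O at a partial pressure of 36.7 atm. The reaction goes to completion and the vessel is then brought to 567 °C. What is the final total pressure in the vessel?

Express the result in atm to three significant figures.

At constant V, partial pressures at 299 °C are proportional to moles, so apply stoichiometry directly to pressures.
P(H2O) required for 15.0 atm of CO = (1/1) × 15.0 = 15.00 atm; available 36.7 atm, so CO is limiting.
P(H2O) remaining = 36.7 − (1/1) × 15.0 = 21.70 atm
P(gaseous products) = (1+1)/1 × 15.0 = 30.00 atm
P_total at 299 °C = 21.70 + 30.00 = 51.70 atm
Scaling to 567 °C: P = 51.70 × 840.15/572.15 = 75.92 atm

75.9 atm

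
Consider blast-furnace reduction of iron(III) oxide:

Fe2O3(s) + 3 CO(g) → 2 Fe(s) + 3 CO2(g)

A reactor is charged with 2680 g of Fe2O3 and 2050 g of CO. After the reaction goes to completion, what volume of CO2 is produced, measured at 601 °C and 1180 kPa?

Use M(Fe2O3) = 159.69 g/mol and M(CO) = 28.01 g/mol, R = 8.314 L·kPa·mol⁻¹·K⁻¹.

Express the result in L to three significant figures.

310 L

n(Fe2O3) = 2680 / 159.69 = 16.78 mol
n(CO) = 2050 / 28.01 = 73.19 mol
For 16.78 mol Fe2O3, stoichiometry requires (3/1) × 16.78 = 50.34 mol CO; 73.19 mol is available, so Fe2O3 is limiting.
n(CO2) = (3/1) × 16.78 = 50.34 mol
V(CO2) = nRT/P = 50.34 × 8.314 × 874.15 / 1180 = 310.0 L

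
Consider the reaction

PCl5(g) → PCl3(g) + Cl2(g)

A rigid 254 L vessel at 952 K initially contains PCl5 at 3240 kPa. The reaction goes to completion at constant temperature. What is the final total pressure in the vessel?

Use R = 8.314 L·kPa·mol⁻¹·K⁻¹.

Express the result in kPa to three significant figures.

6480 kPa

At constant T and V, P ∝ n(gas): 1 mol gas → 2 mol gas.
P_final = (2/1) × 3240 = 6480 kPa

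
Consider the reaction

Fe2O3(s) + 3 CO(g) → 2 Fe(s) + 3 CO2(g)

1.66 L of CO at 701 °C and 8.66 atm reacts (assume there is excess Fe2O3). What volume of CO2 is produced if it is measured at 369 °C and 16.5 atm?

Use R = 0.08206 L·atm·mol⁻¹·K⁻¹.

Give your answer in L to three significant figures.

n(CO) = PV/RT = (8.66 × 1.66) / (0.08206 × 974.15) = 0.1798 mol
n(CO2) = (3/3) × 0.1798 = 0.1798 mol
V = nRT/P = 0.1798 × 0.08206 × 642.15 / 16.5 = 0.5742 L

0.574 L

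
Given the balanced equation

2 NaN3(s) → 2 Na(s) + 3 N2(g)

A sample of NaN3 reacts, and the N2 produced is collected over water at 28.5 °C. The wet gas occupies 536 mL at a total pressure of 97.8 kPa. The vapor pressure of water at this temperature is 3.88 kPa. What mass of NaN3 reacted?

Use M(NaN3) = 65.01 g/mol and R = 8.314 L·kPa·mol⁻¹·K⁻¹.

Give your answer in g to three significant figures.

0.870 g

P(N2) = 97.8 − 3.88 = 93.92 kPa
n(N2) = PV/RT = (93.92 × 0.5360) / (8.314 × 301.65) = 0.02007 mol
n(NaN3) = (2/3) × 0.02007 = 0.01338 mol
m(NaN3) = 0.01338 × 65.01 = 0.8698 g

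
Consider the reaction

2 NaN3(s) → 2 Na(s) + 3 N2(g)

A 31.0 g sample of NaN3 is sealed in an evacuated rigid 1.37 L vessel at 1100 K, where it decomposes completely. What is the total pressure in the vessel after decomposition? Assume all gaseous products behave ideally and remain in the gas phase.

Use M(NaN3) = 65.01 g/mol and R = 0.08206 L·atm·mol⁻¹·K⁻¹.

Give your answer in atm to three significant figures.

47.1 atm

n(NaN3) = 31.0 / 65.01 = 0.4768 mol
n(gas produced) = (3/2) × 0.4768 = 0.7152 mol
P = nRT/V = 0.7152 × 0.08206 × 1100 / 1.37 = 47.12 atm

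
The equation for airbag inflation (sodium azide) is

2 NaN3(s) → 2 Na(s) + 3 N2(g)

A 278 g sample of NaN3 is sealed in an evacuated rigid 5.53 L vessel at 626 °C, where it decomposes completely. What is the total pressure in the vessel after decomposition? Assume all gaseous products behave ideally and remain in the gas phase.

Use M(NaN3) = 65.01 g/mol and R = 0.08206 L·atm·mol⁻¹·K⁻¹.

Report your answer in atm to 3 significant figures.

85.6 atm

n(NaN3) = 278 / 65.01 = 4.276 mol
n(gas produced) = (3/2) × 4.276 = 6.414 mol
P = nRT/V = 6.414 × 0.08206 × 899.15 / 5.53 = 85.58 atm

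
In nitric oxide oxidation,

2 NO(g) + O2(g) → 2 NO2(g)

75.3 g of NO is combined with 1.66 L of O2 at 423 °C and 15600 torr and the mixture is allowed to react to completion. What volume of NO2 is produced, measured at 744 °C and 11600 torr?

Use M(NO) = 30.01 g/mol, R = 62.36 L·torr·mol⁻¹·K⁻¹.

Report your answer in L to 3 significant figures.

6.52 L

n(NO) = 75.3 / 30.01 = 2.509 mol
n(O2) = PV/RT = (15600 × 1.66) / (62.36 × 696.15) = 0.5965 mol
For 2.509 mol NO, stoichiometry requires (1/2) × 2.509 = 1.254 mol O2; 0.5965 mol is available, so O2 is limiting.
n(NO2) = (2/1) × 0.5965 = 1.193 mol
V(NO2) = nRT/P = 1.193 × 62.36 × 1017.15 / 11600 = 6.523 L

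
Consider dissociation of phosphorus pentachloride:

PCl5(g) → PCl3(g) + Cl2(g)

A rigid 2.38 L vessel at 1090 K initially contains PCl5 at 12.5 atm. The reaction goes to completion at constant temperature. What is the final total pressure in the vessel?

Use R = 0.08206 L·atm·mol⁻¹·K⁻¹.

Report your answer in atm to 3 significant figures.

25.0 atm

At constant T and V, P ∝ n(gas): 1 mol gas → 2 mol gas.
P_final = (2/1) × 12.5 = 25.00 atm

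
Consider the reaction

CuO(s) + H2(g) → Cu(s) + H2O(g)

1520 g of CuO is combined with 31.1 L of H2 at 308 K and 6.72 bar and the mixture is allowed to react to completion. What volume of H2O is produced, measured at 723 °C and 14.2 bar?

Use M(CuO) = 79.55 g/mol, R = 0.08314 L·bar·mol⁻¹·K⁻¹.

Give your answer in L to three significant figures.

n(CuO) = 1520 / 79.55 = 19.11 mol
n(H2) = PV/RT = (6.72 × 31.1) / (0.08314 × 308) = 8.161 mol
For 19.11 mol CuO, stoichiometry requires (1/1) × 19.11 = 19.11 mol H2; 8.161 mol is available, so H2 is limiting.
n(H2O) = (1/1) × 8.161 = 8.161 mol
V(H2O) = nRT/P = 8.161 × 0.08314 × 996.15 / 14.2 = 47.60 L

47.6 L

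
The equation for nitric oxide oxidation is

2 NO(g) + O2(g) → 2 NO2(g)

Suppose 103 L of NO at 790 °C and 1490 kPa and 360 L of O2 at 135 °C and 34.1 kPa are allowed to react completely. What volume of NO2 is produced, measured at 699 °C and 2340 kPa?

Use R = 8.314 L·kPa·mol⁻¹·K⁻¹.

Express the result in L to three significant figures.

25.0 L

n(NO) = PV/RT = (1490 × 103) / (8.314 × 1063.15) = 17.36 mol
n(O2) = PV/RT = (34.1 × 360) / (8.314 × 408.15) = 3.618 mol
For 17.36 mol NO, stoichiometry requires (1/2) × 17.36 = 8.680 mol O2; 3.618 mol is available, so O2 is limiting.
n(NO2) = (2/1) × 3.618 = 7.236 mol
V(NO2) = nRT/P = 7.236 × 8.314 × 972.15 / 2340 = 24.99 L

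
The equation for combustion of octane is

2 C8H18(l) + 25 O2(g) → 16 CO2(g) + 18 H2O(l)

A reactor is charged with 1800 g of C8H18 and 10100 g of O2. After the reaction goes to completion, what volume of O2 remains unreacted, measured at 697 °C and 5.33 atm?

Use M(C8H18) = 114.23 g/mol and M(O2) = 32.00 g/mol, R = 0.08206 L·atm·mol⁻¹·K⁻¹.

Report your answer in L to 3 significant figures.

n(C8H18) = 1800 / 114.23 = 15.76 mol
n(O2) = 10100 / 32.00 = 315.6 mol
For 15.76 mol C8H18, stoichiometry requires (25/2) × 15.76 = 197.0 mol O2; 315.6 mol is available, so C8H18 is limiting.
n(O2) consumed = (25/2) × 15.76 = 197.0 mol; remaining = 315.6 − 197.0 = 118.6 mol
V(O2) = nRT/P = 118.6 × 0.08206 × 970.15 / 5.33 = 1771 L

1770 L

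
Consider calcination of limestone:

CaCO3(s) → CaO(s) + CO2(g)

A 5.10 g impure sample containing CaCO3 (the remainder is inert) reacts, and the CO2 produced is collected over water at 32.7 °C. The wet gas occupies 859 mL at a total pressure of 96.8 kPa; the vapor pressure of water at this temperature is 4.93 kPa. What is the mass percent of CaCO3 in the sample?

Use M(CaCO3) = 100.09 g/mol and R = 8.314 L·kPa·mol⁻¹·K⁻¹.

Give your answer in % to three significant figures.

60.9 %

P(CO2) = 96.8 − 4.93 = 91.87 kPa
n(CO2) = PV/RT = (91.87 × 0.8590) / (8.314 × 305.85) = 0.03103 mol
n(CaCO3) = (1/1) × 0.03103 = 0.03103 mol
m(CaCO3) = 0.03103 × 100.09 = 3.106 g
%CaCO3 = 3.106 / 5.10 × 100 = 60.90%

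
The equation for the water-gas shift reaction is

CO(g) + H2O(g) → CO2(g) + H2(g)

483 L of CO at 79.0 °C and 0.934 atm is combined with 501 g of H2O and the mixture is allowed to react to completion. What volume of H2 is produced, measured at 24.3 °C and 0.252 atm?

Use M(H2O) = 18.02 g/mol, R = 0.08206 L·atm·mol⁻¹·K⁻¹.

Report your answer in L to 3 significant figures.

n(CO) = PV/RT = (0.934 × 483) / (0.08206 × 352.15) = 15.61 mol
n(H2O) = 501 / 18.02 = 27.80 mol
For 15.61 mol CO, stoichiometry requires (1/1) × 15.61 = 15.61 mol H2O; 27.80 mol is available, so CO is limiting.
n(H2) = (1/1) × 15.61 = 15.61 mol
V(H2) = nRT/P = 15.61 × 0.08206 × 297.45 / 0.252 = 1512 L

1510 L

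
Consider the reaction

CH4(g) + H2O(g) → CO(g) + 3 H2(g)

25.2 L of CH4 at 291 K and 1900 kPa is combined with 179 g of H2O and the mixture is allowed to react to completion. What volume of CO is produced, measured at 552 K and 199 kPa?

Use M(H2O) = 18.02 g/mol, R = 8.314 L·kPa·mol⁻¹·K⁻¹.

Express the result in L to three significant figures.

n(CH4) = PV/RT = (1900 × 25.2) / (8.314 × 291) = 19.79 mol
n(H2O) = 179 / 18.02 = 9.933 mol
For 19.79 mol CH4, stoichiometry requires (1/1) × 19.79 = 19.79 mol H2O; 9.933 mol is available, so H2O is limiting.
n(CO) = (1/1) × 9.933 = 9.933 mol
V(CO) = nRT/P = 9.933 × 8.314 × 552 / 199 = 229.1 L

229 L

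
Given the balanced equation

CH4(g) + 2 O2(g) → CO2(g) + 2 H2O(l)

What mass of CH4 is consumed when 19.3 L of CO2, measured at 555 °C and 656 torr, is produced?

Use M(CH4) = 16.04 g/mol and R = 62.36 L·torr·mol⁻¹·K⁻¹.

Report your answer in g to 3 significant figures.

3.93 g

n(CO2) = PV/RT = (656 × 19.3) / (62.36 × 828.15) = 0.2452 mol
n(CH4) = (1/1) × 0.2452 = 0.2452 mol
m(CH4) = 0.2452 × 16.04 = 3.933 g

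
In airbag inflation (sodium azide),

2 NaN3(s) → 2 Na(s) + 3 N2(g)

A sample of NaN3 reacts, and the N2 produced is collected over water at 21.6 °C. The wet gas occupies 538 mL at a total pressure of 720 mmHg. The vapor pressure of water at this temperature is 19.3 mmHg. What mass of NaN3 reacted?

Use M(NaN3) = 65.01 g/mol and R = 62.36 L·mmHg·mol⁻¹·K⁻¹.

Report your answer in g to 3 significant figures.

0.889 g

P(N2) = 720 − 19.3 = 700.7 mmHg
n(N2) = PV/RT = (700.7 × 0.5380) / (62.36 × 294.75) = 0.02051 mol
n(NaN3) = (2/3) × 0.02051 = 0.01367 mol
m(NaN3) = 0.01367 × 65.01 = 0.8887 g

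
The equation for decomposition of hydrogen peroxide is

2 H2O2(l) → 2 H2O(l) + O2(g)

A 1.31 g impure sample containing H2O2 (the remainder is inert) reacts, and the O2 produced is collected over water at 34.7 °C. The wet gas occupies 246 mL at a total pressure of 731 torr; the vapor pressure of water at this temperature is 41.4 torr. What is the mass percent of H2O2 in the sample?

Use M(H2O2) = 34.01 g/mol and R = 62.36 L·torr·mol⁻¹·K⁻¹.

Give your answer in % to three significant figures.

P(O2) = 731 − 41.4 = 689.6 torr
n(O2) = PV/RT = (689.6 × 0.2460) / (62.36 × 307.85) = 0.008837 mol
n(H2O2) = (2/1) × 0.008837 = 0.01767 mol
m(H2O2) = 0.01767 × 34.01 = 0.6010 g
%H2O2 = 0.6010 / 1.31 × 100 = 45.88%

45.9 %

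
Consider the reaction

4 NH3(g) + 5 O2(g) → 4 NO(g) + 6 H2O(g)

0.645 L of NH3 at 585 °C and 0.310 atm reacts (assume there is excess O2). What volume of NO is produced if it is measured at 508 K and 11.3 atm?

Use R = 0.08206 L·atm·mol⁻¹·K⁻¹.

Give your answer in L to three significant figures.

0.0105 L

n(NH3) = PV/RT = (0.310 × 0.645) / (0.08206 × 858.15) = 0.002839 mol
n(NO) = (4/4) × 0.002839 = 0.002839 mol
V = nRT/P = 0.002839 × 0.08206 × 508 / 11.3 = 0.01047 L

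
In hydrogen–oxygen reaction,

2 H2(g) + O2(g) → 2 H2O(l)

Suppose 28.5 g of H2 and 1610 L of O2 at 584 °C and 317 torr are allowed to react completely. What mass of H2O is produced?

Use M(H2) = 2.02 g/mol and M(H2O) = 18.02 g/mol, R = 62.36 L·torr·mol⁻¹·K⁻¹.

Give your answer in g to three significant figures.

n(H2) = 28.5 / 2.02 = 14.11 mol
n(O2) = PV/RT = (317 × 1610) / (62.36 × 857.15) = 9.548 mol
For 14.11 mol H2, stoichiometry requires (1/2) × 14.11 = 7.055 mol O2; 9.548 mol is available, so H2 is limiting.
n(H2O) = (2/2) × 14.11 = 14.11 mol
m(H2O) = 14.11 × 18.02 = 254.3 g

254 g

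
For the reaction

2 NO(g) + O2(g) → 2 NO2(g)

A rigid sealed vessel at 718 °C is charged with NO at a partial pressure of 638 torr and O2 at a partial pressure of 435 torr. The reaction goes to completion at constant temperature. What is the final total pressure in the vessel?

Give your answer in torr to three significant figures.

At constant V, partial pressures at 718 °C are proportional to moles, so apply stoichiometry directly to pressures.
P(O2) required for 638 torr of NO = (1/2) × 638 = 319.0 torr; available 435 torr, so NO is limiting.
P(O2) remaining = 435 − (1/2) × 638 = 116.0 torr
P(gaseous products) = (2)/2 × 638 = 638.0 torr
P_total at 718 °C = 116.0 + 638.0 = 754.0 torr

754 torr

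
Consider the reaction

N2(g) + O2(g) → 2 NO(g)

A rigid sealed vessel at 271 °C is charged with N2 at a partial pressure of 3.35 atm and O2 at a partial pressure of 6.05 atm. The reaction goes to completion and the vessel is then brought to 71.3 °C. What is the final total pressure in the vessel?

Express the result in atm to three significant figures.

Because the vessel is rigid and T is held at 271 °C, work the stoichiometry in partial pressures (P_i = n_iRT/V).
P(O2) required for 3.35 atm of N2 = (1/1) × 3.35 = 3.350 atm; available 6.05 atm, so N2 is limiting.
P(O2) remaining = 6.05 − (1/1) × 3.35 = 2.700 atm
P(gaseous products) = (2)/1 × 3.35 = 6.700 atm
P_total at 271 °C = 2.700 + 6.700 = 9.400 atm
Scaling to 71.3 °C: P = 9.400 × 344.45/544.15 = 5.950 atm

5.95 atm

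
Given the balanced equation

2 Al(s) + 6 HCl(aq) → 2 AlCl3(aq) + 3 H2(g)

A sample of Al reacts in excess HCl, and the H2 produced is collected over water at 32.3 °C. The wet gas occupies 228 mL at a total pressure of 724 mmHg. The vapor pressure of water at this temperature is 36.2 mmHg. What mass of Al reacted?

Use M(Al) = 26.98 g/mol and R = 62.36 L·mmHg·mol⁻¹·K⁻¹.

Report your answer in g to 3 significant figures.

0.148 g

P(H2) = 724 − 36.2 = 687.8 mmHg
n(H2) = PV/RT = (687.8 × 0.2280) / (62.36 × 305.45) = 0.008233 mol
n(Al) = (2/3) × 0.008233 = 0.005489 mol
m(Al) = 0.005489 × 26.98 = 0.1481 g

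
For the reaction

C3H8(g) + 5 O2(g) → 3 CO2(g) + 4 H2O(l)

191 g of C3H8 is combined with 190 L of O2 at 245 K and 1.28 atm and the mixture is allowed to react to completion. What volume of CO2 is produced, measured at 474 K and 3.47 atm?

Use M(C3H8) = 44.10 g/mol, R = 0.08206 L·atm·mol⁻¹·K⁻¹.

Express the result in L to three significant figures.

81.4 L

n(C3H8) = 191 / 44.10 = 4.331 mol
n(O2) = PV/RT = (1.28 × 190) / (0.08206 × 245) = 12.10 mol
For 4.331 mol C3H8, stoichiometry requires (5/1) × 4.331 = 21.66 mol O2; 12.10 mol is available, so O2 is limiting.
n(CO2) = (3/5) × 12.10 = 7.260 mol
V(CO2) = nRT/P = 7.260 × 0.08206 × 474 / 3.47 = 81.38 L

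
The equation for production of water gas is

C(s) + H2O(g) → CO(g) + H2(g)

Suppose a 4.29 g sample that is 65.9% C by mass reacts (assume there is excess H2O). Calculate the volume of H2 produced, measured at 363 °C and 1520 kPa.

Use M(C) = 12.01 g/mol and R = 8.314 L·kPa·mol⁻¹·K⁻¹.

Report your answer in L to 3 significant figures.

0.819 L

mass of C = 4.29 × 65.9/100 = 2.827 g
n(C) = 2.827 / 12.01 = 0.2354 mol
n(H2) = (1/1) × 0.2354 = 0.2354 mol
V = nRT/P = 0.2354 × 8.314 × 636.15 / 1520 = 0.8191 L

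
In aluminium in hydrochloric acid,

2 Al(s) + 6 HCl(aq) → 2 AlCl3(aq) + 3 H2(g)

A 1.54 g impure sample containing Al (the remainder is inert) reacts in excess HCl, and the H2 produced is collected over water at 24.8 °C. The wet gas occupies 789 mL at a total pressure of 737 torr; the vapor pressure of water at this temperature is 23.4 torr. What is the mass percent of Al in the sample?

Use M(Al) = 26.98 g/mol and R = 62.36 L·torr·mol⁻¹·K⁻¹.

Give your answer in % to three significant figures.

35.4 %

P(H2) = 737 − 23.4 = 713.6 torr
n(H2) = PV/RT = (713.6 × 0.7890) / (62.36 × 297.95) = 0.03030 mol
n(Al) = (2/3) × 0.03030 = 0.02020 mol
m(Al) = 0.02020 × 26.98 = 0.5450 g
%Al = 0.5450 / 1.54 × 100 = 35.39%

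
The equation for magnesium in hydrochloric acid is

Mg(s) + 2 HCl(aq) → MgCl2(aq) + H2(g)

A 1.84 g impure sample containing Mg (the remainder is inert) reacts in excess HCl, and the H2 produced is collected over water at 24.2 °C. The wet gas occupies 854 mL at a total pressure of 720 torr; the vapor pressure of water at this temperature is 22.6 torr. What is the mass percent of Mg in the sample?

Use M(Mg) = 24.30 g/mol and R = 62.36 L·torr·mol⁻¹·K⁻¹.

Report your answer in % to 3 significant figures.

42.4 %

P(H2) = 720 − 22.6 = 697.4 torr
n(H2) = PV/RT = (697.4 × 0.8540) / (62.36 × 297.35) = 0.03212 mol
n(Mg) = (1/1) × 0.03212 = 0.03212 mol
m(Mg) = 0.03212 × 24.30 = 0.7805 g
%Mg = 0.7805 / 1.84 × 100 = 42.42%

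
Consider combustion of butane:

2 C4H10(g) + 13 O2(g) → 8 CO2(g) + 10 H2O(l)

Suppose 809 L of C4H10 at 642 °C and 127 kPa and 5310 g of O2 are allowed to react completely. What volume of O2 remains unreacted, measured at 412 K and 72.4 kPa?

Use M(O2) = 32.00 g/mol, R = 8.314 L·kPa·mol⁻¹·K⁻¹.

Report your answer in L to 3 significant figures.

3700 L

n(C4H10) = PV/RT = (127 × 809) / (8.314 × 915.15) = 13.50 mol
n(O2) = 5310 / 32.00 = 165.9 mol
For 13.50 mol C4H10, stoichiometry requires (13/2) × 13.50 = 87.75 mol O2; 165.9 mol is available, so C4H10 is limiting.
n(O2) consumed = (13/2) × 13.50 = 87.75 mol; remaining = 165.9 − 87.75 = 78.15 mol
V(O2) = nRT/P = 78.15 × 8.314 × 412 / 72.4 = 3697 L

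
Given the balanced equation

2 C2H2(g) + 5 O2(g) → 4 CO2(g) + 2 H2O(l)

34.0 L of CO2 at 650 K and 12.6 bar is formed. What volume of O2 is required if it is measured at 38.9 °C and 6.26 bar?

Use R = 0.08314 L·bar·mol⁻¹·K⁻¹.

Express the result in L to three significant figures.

41.1 L

n(CO2) = PV/RT = (12.6 × 34.0) / (0.08314 × 650) = 7.927 mol
n(O2) = (5/4) × 7.927 = 9.909 mol
V = nRT/P = 9.909 × 0.08314 × 312.05 / 6.26 = 41.07 L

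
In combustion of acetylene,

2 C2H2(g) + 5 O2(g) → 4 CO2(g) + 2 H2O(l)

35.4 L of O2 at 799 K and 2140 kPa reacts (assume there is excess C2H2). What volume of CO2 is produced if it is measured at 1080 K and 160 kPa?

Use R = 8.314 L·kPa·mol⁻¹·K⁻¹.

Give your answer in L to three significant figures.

n(O2) = PV/RT = (2140 × 35.4) / (8.314 × 799) = 11.40 mol
n(CO2) = (4/5) × 11.40 = 9.120 mol
V = nRT/P = 9.120 × 8.314 × 1080 / 160 = 511.8 L

512 L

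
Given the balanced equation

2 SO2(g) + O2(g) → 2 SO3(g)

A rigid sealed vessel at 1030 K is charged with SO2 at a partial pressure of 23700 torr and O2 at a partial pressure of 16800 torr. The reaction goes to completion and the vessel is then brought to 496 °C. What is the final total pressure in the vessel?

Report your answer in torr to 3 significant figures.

With V and T fixed, P_i ∝ n_i, so the mole ratios apply directly to partial pressures at 1030 K.
P(O2) required for 23700 torr of SO2 = (1/2) × 23700 = 11850 torr; available 16800 torr, so SO2 is limiting.
P(O2) remaining = 16800 − (1/2) × 23700 = 4950 torr
P(gaseous products) = (2)/2 × 23700 = 23700 torr
P_total at 1030 K = 4950 + 23700 = 28650 torr
Scaling to 496 °C: P = 28650 × 769.15/1030 = 21390 torr

21400 torr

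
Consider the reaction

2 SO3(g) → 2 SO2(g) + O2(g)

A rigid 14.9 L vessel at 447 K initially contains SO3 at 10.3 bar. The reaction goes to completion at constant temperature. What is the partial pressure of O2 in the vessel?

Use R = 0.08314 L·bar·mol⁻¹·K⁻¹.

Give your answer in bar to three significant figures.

5.15 bar

n(SO3)₀ = PV/RT = (10.3 × 14.9) / (0.08314 × 447) = 4.130 mol
n(O2) = (1/2) × 4.130 = 2.065 mol
P(O2) = nRT/V = 2.065 × 0.08314 × 447 / 14.9 = 5.151 bar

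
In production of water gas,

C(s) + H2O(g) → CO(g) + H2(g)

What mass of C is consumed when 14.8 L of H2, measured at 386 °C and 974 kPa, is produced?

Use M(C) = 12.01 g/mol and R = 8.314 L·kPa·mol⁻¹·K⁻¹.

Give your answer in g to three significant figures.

31.6 g

n(H2) = PV/RT = (974 × 14.8) / (8.314 × 659.15) = 2.630 mol
n(C) = (1/1) × 2.630 = 2.630 mol
m(C) = 2.630 × 12.01 = 31.59 g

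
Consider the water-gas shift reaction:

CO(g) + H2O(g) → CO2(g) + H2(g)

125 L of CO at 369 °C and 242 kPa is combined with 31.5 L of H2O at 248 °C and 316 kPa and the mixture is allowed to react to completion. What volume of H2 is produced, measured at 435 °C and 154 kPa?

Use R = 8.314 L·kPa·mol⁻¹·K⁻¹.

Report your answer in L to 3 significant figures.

n(CO) = PV/RT = (242 × 125) / (8.314 × 642.15) = 5.666 mol
n(H2O) = PV/RT = (316 × 31.5) / (8.314 × 521.15) = 2.297 mol
For 5.666 mol CO, stoichiometry requires (1/1) × 5.666 = 5.666 mol H2O; 2.297 mol is available, so H2O is limiting.
n(H2) = (1/1) × 2.297 = 2.297 mol
V(H2) = nRT/P = 2.297 × 8.314 × 708.15 / 154 = 87.82 L

87.8 L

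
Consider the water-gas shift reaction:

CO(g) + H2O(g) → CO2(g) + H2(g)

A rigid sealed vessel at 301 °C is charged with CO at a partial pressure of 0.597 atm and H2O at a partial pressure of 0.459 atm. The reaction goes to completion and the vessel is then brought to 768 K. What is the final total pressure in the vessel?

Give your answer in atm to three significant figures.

1.41 atm

At constant V, partial pressures at 301 °C are proportional to moles, so apply stoichiometry directly to pressures.
P(H2O) required for 0.597 atm of CO = (1/1) × 0.597 = 0.5970 atm; available 0.459 atm, so H2O is limiting.
P(CO) remaining = 0.597 − (1/1) × 0.459 = 0.1380 atm
P(gaseous products) = (1+1)/1 × 0.459 = 0.9180 atm
P_total at 301 °C = 0.1380 + 0.9180 = 1.056 atm
Scaling to 768 K: P = 1.056 × 768/574.15 = 1.413 atm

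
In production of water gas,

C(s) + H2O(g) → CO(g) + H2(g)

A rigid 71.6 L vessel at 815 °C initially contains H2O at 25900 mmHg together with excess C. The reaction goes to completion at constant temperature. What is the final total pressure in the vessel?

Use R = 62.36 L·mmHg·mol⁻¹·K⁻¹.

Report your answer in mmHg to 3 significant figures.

51800 mmHg

Rigid vessel, constant T ⇒ P scales with total gas moles (1 → 2).
P_final = (2/1) × 25900 = 51800 mmHg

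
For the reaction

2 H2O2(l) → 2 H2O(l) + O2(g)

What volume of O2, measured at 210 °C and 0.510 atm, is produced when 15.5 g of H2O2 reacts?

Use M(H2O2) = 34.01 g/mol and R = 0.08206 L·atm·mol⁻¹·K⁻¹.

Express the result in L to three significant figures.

n(H2O2) = 15.50 / 34.01 = 0.4557 mol
n(O2) = (1/2) × 0.4557 = 0.2278 mol
V = nRT/P = 0.2278 × 0.08206 × 483.15 / 0.510 = 17.71 L

17.7 L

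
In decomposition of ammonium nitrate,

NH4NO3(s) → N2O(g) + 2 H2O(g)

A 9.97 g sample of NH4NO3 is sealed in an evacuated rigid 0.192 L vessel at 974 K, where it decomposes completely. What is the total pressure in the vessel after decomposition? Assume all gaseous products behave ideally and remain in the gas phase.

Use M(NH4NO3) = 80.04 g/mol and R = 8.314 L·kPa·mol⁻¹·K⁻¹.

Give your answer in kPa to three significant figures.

15800 kPa

n(NH4NO3) = 9.97 / 80.04 = 0.1246 mol
n(gas produced) = (3/1) × 0.1246 = 0.3738 mol
P = nRT/V = 0.3738 × 8.314 × 974 / 0.192 = 15770 kPa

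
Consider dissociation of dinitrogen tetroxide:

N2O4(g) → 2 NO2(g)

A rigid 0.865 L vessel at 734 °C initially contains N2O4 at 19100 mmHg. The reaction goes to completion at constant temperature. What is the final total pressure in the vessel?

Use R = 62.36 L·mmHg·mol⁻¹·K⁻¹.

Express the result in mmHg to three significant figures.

38200 mmHg

At constant T and V, P ∝ n(gas): 1 mol gas → 2 mol gas.
P_final = (2/1) × 19100 = 38200 mmHg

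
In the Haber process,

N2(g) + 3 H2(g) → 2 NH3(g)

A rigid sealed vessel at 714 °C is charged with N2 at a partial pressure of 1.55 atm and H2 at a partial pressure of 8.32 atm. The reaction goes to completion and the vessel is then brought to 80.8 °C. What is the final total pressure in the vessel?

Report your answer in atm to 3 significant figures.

2.43 atm

At constant V, partial pressures at 714 °C are proportional to moles, so apply stoichiometry directly to pressures.
P(H2) required for 1.55 atm of N2 = (3/1) × 1.55 = 4.650 atm; available 8.32 atm, so N2 is limiting.
P(H2) remaining = 8.32 − (3/1) × 1.55 = 3.670 atm
P(gaseous products) = (2)/1 × 1.55 = 3.100 atm
P_total at 714 °C = 3.670 + 3.100 = 6.770 atm
Scaling to 80.8 °C: P = 6.770 × 353.95/987.15 = 2.427 atm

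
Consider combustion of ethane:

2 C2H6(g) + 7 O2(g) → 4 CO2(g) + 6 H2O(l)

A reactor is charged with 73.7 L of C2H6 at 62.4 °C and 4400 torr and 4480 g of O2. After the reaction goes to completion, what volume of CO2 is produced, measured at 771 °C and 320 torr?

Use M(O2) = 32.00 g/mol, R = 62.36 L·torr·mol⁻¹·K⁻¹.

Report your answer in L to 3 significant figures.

6310 L

n(C2H6) = PV/RT = (4400 × 73.7) / (62.36 × 335.55) = 15.50 mol
n(O2) = 4480 / 32.00 = 140.0 mol
For 15.50 mol C2H6, stoichiometry requires (7/2) × 15.50 = 54.25 mol O2; 140.0 mol is available, so C2H6 is limiting.
n(CO2) = (4/2) × 15.50 = 31.00 mol
V(CO2) = nRT/P = 31.00 × 62.36 × 1044.15 / 320 = 6308 L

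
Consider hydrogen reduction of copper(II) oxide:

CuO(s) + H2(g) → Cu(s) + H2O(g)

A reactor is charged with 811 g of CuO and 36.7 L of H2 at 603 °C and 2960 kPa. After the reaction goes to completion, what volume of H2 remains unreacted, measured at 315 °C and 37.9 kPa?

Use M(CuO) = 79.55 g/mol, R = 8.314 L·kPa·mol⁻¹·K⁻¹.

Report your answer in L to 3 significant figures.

609 L

n(CuO) = 811 / 79.55 = 10.19 mol
n(H2) = PV/RT = (2960 × 36.7) / (8.314 × 876.15) = 14.91 mol
For 10.19 mol CuO, stoichiometry requires (1/1) × 10.19 = 10.19 mol H2; 14.91 mol is available, so CuO is limiting.
n(H2) consumed = (1/1) × 10.19 = 10.19 mol; remaining = 14.91 − 10.19 = 4.720 mol
V(H2) = nRT/P = 4.720 × 8.314 × 588.15 / 37.9 = 609.0 L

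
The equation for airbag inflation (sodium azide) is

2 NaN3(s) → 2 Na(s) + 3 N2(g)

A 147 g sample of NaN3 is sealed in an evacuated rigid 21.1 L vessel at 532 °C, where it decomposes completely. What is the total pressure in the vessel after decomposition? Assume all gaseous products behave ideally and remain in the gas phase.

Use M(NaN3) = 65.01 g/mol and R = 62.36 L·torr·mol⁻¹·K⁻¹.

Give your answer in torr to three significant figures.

8070 torr

n(NaN3) = 147 / 65.01 = 2.261 mol
n(gas produced) = (3/2) × 2.261 = 3.392 mol
P = nRT/V = 3.392 × 62.36 × 805.15 / 21.1 = 8072 torr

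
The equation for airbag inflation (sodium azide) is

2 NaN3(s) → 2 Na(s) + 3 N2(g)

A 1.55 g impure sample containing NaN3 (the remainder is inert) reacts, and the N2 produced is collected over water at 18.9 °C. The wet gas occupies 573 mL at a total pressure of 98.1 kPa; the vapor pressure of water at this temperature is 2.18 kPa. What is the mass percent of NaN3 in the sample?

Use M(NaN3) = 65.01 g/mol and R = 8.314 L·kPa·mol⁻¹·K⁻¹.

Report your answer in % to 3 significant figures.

P(N2) = 98.1 − 2.18 = 95.92 kPa
n(N2) = PV/RT = (95.92 × 0.5730) / (8.314 × 292.05) = 0.02264 mol
n(NaN3) = (2/3) × 0.02264 = 0.01509 mol
m(NaN3) = 0.01509 × 65.01 = 0.9810 g
%NaN3 = 0.9810 / 1.55 × 100 = 63.29%

63.3 %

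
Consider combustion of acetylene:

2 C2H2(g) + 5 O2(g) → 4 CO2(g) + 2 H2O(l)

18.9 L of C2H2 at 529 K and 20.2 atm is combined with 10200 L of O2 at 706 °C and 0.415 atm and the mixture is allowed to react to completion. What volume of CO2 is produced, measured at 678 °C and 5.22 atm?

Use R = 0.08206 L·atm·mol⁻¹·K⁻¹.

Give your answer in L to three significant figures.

263 L

n(C2H2) = PV/RT = (20.2 × 18.9) / (0.08206 × 529) = 8.795 mol
n(O2) = PV/RT = (0.415 × 10200) / (0.08206 × 979.15) = 52.68 mol
For 8.795 mol C2H2, stoichiometry requires (5/2) × 8.795 = 21.99 mol O2; 52.68 mol is available, so C2H2 is limiting.
n(CO2) = (4/2) × 8.795 = 17.59 mol
V(CO2) = nRT/P = 17.59 × 0.08206 × 951.15 / 5.22 = 263.0 L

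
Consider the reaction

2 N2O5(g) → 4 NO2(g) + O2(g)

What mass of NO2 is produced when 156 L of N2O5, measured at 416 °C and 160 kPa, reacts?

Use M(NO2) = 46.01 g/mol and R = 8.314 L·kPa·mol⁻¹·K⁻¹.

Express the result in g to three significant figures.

n(N2O5) = PV/RT = (160 × 156) / (8.314 × 689.15) = 4.356 mol
n(NO2) = (4/2) × 4.356 = 8.712 mol
m(NO2) = 8.712 × 46.01 = 400.8 g

401 g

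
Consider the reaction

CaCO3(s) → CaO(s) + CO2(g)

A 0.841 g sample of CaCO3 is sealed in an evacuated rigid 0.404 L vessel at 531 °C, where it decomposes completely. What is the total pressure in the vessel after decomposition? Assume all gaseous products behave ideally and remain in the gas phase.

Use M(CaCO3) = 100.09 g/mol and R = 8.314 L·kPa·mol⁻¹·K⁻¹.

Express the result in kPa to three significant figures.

n(CaCO3) = 0.841 / 100.09 = 0.008402 mol
n(gas produced) = (1/1) × 0.008402 = 0.008402 mol
P = nRT/V = 0.008402 × 8.314 × 804.15 / 0.404 = 139.0 kPa

139 kPa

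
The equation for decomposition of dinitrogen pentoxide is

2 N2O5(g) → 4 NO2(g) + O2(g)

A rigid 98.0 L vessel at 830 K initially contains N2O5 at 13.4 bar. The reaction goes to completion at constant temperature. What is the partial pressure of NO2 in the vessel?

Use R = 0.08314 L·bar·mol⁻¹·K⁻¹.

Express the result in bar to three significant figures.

n(N2O5)₀ = PV/RT = (13.4 × 98.0) / (0.08314 × 830) = 19.03 mol
n(NO2) = (4/2) × 19.03 = 38.06 mol
P(NO2) = nRT/V = 38.06 × 0.08314 × 830 / 98.0 = 26.80 bar

26.8 bar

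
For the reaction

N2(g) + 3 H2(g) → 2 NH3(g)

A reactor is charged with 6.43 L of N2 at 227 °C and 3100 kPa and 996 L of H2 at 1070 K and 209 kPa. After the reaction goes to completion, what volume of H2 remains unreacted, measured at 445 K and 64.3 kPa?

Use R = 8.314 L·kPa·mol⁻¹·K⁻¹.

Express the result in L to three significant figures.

519 L

n(N2) = PV/RT = (3100 × 6.43) / (8.314 × 500.15) = 4.794 mol
n(H2) = PV/RT = (209 × 996) / (8.314 × 1070) = 23.40 mol
For 4.794 mol N2, stoichiometry requires (3/1) × 4.794 = 14.38 mol H2; 23.40 mol is available, so N2 is limiting.
n(H2) consumed = (3/1) × 4.794 = 14.38 mol; remaining = 23.40 − 14.38 = 9.020 mol
V(H2) = nRT/P = 9.020 × 8.314 × 445 / 64.3 = 519.0 L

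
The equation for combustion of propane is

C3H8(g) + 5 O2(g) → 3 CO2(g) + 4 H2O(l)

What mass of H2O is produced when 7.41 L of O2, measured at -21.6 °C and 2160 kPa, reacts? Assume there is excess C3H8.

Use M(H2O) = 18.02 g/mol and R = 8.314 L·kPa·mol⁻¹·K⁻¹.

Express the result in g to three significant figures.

n(O2) = PV/RT = (2160 × 7.41) / (8.314 × 251.55) = 7.653 mol
n(H2O) = (4/5) × 7.653 = 6.122 mol
m(H2O) = 6.122 × 18.02 = 110.3 g

110 g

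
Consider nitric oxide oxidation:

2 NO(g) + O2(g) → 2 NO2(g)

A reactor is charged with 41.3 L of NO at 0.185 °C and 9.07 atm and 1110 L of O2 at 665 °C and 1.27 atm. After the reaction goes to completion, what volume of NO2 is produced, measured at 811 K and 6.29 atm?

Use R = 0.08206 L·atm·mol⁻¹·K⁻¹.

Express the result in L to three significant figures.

n(NO) = PV/RT = (9.07 × 41.3) / (0.08206 × 273.335) = 16.70 mol
n(O2) = PV/RT = (1.27 × 1110) / (0.08206 × 938.15) = 18.31 mol
For 16.70 mol NO, stoichiometry requires (1/2) × 16.70 = 8.350 mol O2; 18.31 mol is available, so NO is limiting.
n(NO2) = (2/2) × 16.70 = 16.70 mol
V(NO2) = nRT/P = 16.70 × 0.08206 × 811 / 6.29 = 176.7 L

177 L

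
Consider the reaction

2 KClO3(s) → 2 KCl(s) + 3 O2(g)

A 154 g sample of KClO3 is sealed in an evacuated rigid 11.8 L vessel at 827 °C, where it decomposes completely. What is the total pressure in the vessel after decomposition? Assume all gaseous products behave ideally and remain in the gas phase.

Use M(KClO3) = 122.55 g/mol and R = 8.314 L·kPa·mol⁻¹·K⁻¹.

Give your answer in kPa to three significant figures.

n(KClO3) = 154 / 122.55 = 1.257 mol
n(gas produced) = (3/2) × 1.257 = 1.885 mol
P = nRT/V = 1.885 × 8.314 × 1100.15 / 11.8 = 1461 kPa

1460 kPa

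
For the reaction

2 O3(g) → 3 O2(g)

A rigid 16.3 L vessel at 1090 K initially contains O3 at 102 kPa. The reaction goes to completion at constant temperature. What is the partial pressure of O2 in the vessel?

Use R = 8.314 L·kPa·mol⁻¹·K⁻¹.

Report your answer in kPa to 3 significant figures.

153 kPa

n(O3)₀ = PV/RT = (102 × 16.3) / (8.314 × 1090) = 0.1835 mol
n(O2) = (3/2) × 0.1835 = 0.2752 mol
P(O2) = nRT/V = 0.2752 × 8.314 × 1090 / 16.3 = 153.0 kPa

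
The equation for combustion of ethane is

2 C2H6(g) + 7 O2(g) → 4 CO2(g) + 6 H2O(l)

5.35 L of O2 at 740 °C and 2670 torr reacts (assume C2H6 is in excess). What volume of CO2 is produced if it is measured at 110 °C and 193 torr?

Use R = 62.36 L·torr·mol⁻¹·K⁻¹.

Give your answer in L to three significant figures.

16.0 L

n(O2) = PV/RT = (2670 × 5.35) / (62.36 × 1013.15) = 0.2261 mol
n(CO2) = (4/7) × 0.2261 = 0.1292 mol
V = nRT/P = 0.1292 × 62.36 × 383.15 / 193 = 15.99 L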